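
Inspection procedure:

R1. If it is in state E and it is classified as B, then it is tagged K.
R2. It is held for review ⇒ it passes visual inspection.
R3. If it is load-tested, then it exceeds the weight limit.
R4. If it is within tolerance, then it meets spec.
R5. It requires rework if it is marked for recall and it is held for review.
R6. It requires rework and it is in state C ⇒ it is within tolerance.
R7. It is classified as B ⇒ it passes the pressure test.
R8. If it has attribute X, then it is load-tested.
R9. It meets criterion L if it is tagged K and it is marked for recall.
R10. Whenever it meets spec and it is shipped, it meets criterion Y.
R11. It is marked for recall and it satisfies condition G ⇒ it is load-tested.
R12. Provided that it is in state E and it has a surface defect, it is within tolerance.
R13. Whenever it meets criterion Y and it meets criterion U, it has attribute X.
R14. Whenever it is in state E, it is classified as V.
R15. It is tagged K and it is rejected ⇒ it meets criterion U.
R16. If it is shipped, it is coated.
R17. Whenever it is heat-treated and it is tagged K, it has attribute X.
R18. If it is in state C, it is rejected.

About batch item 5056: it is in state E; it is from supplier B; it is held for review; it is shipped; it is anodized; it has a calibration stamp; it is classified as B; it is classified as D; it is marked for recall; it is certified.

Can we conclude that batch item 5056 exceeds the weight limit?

Forward chaining from the given facts derives: is tagged K, passes visual inspection, requires rework, passes the pressure test, meets criterion L, is classified as V, is coated.
The only rule concluding "it exceeds the weight limit" is R3, which needs "it is load-tested"; that is never established.

No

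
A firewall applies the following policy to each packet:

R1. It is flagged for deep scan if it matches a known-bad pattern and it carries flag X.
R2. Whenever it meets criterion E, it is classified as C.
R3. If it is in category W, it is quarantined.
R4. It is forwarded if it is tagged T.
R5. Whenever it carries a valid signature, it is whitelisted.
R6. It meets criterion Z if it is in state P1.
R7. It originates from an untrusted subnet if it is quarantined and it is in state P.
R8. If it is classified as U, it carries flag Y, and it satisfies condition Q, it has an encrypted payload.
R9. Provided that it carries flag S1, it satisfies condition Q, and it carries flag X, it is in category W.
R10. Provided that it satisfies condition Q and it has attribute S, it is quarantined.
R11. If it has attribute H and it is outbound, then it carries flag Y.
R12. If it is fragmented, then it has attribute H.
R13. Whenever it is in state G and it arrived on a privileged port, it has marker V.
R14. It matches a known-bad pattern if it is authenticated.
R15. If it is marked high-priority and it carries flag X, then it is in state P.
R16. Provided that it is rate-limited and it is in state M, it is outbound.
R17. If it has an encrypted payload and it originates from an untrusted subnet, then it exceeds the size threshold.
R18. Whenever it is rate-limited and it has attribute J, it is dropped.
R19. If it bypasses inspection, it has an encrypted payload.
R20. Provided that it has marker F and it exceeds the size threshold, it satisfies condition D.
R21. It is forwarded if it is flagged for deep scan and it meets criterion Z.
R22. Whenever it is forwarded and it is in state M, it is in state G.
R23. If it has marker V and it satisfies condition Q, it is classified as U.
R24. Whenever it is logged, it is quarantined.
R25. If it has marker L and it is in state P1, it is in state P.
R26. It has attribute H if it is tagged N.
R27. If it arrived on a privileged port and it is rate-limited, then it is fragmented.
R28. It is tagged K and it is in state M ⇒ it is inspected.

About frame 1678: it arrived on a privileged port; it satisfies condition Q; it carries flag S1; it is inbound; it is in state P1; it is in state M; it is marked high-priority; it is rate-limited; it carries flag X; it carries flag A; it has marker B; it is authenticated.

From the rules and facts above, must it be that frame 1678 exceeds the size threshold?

Yes

By R6 (it is in state P1): it meets criterion Z.
By R9 (it carries flag S1, it satisfies condition Q, it carries flag X): it is in category W.
By R14 (it is authenticated): it matches a known-bad pattern.
By R15 (it is marked high-priority, it carries flag X): it is in state P.
By R16 (it is rate-limited, it is in state M): it is outbound.
By R27 (it arrived on a privileged port, it is rate-limited): it is fragmented.
By R1 (it matches a known-bad pattern, it carries flag X): it is flagged for deep scan.
By R3 (it is in category W): it is quarantined.
By R7 (it is quarantined, it is in state P): it originates from an untrusted subnet.
By R12 (it is fragmented): it has attribute H.
By R21 (it is flagged for deep scan, it meets criterion Z): it is forwarded.
By R22 (it is forwarded, it is in state M): it is in state G.
By R11 (it has attribute H, it is outbound): it carries flag Y.
By R13 (it is in state G, it arrived on a privileged port): it has marker V.
By R23 (it has marker V, it satisfies condition Q): it is classified as U.
By R8 (it is classified as U, it carries flag Y, it satisfies condition Q): it has an encrypted payload.
By R17 (it has an encrypted payload, it originates from an untrusted subnet): it exceeds the size threshold.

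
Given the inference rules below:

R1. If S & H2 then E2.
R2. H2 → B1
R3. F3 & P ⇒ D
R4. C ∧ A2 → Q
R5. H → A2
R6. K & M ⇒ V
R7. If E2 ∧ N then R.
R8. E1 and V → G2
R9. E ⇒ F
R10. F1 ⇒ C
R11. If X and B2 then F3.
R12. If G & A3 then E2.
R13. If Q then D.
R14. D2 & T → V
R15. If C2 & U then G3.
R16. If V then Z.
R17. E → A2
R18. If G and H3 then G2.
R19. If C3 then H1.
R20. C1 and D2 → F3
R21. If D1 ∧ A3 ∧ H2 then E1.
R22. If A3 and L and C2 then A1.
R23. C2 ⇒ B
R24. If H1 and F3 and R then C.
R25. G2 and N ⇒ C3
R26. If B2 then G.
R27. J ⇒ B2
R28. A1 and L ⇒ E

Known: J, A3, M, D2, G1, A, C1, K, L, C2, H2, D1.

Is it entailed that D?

Forward chaining from the given facts derives: B1, V, Z, F3, E1, A1, B, B2, E, G2, F, A2, G, E2.
Rules concluding D: R3 needs P; R13 needs Q — none of these are established.

No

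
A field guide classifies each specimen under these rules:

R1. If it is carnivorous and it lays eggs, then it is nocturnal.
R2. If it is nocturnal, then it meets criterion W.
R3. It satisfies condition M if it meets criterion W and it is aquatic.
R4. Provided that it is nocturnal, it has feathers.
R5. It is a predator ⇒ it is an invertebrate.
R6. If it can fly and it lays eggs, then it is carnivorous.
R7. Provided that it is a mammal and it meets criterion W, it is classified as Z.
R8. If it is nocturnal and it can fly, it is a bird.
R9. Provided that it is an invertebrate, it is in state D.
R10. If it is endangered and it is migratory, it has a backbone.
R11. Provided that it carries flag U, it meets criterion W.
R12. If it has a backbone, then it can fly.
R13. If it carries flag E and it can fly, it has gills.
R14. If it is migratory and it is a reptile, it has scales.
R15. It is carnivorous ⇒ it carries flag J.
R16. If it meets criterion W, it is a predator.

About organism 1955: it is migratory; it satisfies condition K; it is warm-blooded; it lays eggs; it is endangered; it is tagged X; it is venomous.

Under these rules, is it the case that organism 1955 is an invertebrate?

By R10 (it is endangered, it is migratory): it has a backbone.
By R12 (it has a backbone): it can fly.
By R6 (it can fly, it lays eggs): it is carnivorous.
By R1 (it is carnivorous, it lays eggs): it is nocturnal.
By R2 (it is nocturnal): it meets criterion W.
By R16 (it meets criterion W): it is a predator.
By R5 (it is a predator): it is an invertebrate.

Yes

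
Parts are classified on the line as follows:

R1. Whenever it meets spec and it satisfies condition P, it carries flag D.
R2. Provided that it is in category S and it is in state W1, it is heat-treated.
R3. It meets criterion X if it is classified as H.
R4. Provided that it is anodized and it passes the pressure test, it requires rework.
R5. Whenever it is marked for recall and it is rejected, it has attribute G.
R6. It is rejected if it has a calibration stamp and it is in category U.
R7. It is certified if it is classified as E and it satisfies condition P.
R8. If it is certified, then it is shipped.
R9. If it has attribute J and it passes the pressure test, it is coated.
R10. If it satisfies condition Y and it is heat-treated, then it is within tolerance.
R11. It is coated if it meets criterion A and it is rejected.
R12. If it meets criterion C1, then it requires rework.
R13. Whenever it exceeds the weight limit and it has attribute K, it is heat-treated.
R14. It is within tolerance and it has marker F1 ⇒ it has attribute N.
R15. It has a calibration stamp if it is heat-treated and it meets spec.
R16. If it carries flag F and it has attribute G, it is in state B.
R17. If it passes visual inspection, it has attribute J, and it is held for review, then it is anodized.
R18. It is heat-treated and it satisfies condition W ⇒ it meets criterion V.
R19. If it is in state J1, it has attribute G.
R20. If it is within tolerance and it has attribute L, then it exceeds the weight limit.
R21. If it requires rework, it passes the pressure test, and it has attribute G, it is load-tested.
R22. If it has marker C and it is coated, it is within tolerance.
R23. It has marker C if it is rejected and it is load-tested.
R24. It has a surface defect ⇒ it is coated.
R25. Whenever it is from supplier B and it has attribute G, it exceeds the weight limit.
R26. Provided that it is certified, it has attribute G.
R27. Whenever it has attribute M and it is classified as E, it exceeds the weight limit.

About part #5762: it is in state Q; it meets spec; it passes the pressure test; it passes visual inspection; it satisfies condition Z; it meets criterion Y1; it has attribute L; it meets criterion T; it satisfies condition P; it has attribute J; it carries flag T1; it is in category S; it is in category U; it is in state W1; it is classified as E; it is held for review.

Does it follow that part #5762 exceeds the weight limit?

By R2 (it is in category S, it is in state W1): it is heat-treated.
By R7 (it is classified as E, it satisfies condition P): it is certified.
By R9 (it has attribute J, it passes the pressure test): it is coated.
By R15 (it is heat-treated, it meets spec): it has a calibration stamp.
By R17 (it passes visual inspection, it has attribute J, it is held for review): it is anodized.
By R26 (it is certified): it has attribute G.
By R4 (it is anodized, it passes the pressure test): it requires rework.
By R6 (it has a calibration stamp, it is in category U): it is rejected.
By R21 (it requires rework, it passes the pressure test, it has attribute G): it is load-tested.
By R23 (it is rejected, it is load-tested): it has marker C.
By R22 (it has marker C, it is coated): it is within tolerance.
By R20 (it is within tolerance, it has attribute L): it exceeds the weight limit.

Yes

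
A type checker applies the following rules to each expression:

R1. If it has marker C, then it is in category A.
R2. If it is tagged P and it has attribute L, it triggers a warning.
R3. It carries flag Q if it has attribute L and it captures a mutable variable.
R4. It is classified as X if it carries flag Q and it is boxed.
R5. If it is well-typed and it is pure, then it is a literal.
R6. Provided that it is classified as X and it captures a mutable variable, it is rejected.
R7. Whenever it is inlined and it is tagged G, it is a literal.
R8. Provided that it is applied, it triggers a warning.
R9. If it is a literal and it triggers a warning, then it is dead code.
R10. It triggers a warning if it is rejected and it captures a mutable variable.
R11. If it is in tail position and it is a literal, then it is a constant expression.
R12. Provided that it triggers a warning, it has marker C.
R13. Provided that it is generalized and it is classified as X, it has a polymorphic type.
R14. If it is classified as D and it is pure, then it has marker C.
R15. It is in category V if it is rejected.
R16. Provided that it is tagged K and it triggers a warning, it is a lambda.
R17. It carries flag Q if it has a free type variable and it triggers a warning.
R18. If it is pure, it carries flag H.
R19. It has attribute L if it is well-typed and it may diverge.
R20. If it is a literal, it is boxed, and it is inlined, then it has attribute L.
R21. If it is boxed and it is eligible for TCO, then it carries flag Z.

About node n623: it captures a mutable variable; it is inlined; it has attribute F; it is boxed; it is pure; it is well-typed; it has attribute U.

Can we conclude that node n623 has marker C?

Yes

By R5 (it is well-typed, it is pure): it is a literal.
By R20 (it is a literal, it is boxed, it is inlined): it has attribute L.
By R3 (it has attribute L, it captures a mutable variable): it carries flag Q.
By R4 (it carries flag Q, it is boxed): it is classified as X.
By R6 (it is classified as X, it captures a mutable variable): it is rejected.
By R10 (it is rejected, it captures a mutable variable): it triggers a warning.
By R12 (it triggers a warning): it has marker C.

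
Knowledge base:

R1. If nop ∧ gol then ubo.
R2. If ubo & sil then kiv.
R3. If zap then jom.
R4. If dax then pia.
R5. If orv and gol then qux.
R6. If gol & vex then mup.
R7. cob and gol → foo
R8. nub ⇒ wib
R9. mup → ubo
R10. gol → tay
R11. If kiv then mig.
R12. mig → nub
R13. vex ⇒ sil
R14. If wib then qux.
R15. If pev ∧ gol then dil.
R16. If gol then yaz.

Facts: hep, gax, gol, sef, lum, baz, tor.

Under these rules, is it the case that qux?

No

Forward chaining from the given facts derives: tay, yaz.
Rules concluding qux: R5 needs orv; R14 needs wib — none of these are established.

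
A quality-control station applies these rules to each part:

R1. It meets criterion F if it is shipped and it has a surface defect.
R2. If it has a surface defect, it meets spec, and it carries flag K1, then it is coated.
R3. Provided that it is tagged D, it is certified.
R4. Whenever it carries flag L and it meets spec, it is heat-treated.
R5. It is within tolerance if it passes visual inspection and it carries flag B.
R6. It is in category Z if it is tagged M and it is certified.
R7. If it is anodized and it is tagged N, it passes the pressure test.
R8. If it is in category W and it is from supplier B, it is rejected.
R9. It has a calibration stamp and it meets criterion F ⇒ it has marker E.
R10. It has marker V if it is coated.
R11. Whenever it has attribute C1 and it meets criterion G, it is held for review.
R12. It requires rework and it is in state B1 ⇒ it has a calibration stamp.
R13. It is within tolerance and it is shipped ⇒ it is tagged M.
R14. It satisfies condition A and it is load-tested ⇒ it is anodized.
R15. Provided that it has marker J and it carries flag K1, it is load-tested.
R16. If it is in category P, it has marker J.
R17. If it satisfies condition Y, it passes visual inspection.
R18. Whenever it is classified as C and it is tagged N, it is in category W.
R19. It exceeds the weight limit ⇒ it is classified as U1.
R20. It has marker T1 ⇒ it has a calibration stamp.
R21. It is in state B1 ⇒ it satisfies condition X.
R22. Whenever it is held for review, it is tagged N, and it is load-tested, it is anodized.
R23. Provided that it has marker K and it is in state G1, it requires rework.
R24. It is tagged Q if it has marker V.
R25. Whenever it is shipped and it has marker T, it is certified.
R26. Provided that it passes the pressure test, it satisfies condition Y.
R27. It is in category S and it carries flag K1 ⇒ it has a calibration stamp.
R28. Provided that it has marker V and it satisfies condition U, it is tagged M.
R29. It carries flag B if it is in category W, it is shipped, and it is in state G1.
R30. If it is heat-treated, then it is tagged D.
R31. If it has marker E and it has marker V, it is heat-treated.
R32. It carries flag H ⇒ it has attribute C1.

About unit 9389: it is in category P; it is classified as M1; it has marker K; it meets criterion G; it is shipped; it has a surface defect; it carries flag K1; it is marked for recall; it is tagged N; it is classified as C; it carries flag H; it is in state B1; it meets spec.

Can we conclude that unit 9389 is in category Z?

No

Forward chaining from the given facts derives: meets criterion F, is coated, has marker V, has marker J, is in category W, satisfies condition X, is tagged Q, has attribute C1, is held for review, is load-tested, is anodized, passes the pressure test, satisfies condition Y, passes visual inspection.
The only rule concluding "it is in category Z" is R6, which needs "it is tagged M"; that is never established.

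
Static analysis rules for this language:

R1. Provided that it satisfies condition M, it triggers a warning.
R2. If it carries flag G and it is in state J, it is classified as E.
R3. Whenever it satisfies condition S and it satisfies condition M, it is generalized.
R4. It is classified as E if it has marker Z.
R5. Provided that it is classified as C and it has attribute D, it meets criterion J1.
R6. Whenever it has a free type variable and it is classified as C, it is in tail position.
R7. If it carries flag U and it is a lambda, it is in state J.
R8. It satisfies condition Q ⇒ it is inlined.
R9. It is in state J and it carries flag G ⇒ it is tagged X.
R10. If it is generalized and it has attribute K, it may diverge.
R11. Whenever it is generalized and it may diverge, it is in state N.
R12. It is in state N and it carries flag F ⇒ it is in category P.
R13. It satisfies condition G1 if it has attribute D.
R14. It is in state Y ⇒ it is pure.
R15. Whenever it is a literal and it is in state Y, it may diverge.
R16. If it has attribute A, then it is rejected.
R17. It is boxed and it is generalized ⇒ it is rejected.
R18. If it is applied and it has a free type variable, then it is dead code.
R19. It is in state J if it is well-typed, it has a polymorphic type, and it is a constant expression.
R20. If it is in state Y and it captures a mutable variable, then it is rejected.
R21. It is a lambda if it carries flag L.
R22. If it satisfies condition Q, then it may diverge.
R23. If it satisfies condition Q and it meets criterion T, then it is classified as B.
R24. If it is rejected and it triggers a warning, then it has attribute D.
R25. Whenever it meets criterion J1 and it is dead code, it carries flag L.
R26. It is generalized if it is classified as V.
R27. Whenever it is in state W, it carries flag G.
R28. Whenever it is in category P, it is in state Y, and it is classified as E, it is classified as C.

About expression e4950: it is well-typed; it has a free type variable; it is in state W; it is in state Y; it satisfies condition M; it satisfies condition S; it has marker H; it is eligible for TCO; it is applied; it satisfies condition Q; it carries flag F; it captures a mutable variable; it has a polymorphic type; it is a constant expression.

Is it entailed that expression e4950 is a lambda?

By R1 (it satisfies condition M): it triggers a warning.
By R3 (it satisfies condition S, it satisfies condition M): it is generalized.
By R18 (it is applied, it has a free type variable): it is dead code.
By R19 (it is well-typed, it has a polymorphic type, it is a constant expression): it is in state J.
By R20 (it is in state Y, it captures a mutable variable): it is rejected.
By R22 (it satisfies condition Q): it may diverge.
By R24 (it is rejected, it triggers a warning): it has attribute D.
By R27 (it is in state W): it carries flag G.
By R2 (it carries flag G, it is in state J): it is classified as E.
By R11 (it is generalized, it may diverge): it is in state N.
By R12 (it is in state N, it carries flag F): it is in category P.
By R28 (it is in category P, it is in state Y, it is classified as E): it is classified as C.
By R5 (it is classified as C, it has attribute D): it meets criterion J1.
By R25 (it meets criterion J1, it is dead code): it carries flag L.
By R21 (it carries flag L): it is a lambda.

Yes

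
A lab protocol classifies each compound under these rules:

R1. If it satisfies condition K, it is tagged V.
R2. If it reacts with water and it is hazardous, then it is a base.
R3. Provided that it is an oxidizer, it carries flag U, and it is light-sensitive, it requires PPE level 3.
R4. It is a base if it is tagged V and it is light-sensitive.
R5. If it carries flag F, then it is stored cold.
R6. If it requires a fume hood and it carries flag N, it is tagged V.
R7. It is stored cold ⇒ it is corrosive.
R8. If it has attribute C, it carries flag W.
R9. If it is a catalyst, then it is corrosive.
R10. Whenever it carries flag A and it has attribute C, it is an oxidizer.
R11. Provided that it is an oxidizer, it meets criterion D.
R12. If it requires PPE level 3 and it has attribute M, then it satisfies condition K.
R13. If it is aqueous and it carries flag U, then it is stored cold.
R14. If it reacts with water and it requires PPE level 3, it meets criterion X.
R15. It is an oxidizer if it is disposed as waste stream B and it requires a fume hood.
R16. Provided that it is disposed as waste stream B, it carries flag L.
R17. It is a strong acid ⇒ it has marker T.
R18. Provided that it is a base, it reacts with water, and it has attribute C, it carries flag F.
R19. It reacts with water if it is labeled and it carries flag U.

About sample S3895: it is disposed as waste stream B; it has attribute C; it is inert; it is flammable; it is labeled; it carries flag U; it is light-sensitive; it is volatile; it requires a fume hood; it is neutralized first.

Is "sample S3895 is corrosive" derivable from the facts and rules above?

Forward chaining from the given facts derives: carries flag W, is an oxidizer, carries flag L, reacts with water, requires PPE level 3, meets criterion D, meets criterion X.
Rules concluding "it is corrosive": R7 needs "it is stored cold"; R9 needs "it is a catalyst" — none of these are established.

No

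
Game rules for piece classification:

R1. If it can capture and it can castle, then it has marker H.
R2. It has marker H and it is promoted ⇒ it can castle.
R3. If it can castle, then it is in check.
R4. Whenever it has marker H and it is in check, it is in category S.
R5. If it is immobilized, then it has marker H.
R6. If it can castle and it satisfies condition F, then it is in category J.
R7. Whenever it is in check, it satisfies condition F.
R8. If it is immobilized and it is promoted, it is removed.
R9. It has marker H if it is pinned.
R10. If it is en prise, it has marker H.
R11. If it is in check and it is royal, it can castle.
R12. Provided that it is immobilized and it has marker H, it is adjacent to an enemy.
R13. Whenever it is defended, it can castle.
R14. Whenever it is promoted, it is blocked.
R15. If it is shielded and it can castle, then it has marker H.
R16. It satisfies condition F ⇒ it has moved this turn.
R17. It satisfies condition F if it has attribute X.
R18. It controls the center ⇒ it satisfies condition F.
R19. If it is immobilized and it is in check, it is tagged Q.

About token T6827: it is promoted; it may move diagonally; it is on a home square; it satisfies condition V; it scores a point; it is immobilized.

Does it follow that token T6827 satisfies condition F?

Yes

By R5 (it is immobilized): it has marker H.
By R2 (it has marker H, it is promoted): it can castle.
By R3 (it can castle): it is in check.
By R7 (it is in check): it satisfies condition F.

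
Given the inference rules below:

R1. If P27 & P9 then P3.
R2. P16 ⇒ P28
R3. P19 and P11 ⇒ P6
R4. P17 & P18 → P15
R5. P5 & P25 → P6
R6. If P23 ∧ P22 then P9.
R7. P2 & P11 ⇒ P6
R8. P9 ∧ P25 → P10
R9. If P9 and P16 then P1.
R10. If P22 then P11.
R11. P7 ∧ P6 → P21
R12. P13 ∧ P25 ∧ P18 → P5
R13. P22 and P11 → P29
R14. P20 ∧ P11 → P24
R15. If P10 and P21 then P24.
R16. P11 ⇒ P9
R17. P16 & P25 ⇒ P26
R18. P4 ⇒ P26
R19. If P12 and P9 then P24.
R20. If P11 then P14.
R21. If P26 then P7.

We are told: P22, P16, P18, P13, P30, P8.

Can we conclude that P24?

Forward chaining from the given facts derives: P28, P11, P29, P9, P14, P1.
Rules concluding P24: R14 needs P20; R15 needs P10; R19 needs P12 — none of these are established.

No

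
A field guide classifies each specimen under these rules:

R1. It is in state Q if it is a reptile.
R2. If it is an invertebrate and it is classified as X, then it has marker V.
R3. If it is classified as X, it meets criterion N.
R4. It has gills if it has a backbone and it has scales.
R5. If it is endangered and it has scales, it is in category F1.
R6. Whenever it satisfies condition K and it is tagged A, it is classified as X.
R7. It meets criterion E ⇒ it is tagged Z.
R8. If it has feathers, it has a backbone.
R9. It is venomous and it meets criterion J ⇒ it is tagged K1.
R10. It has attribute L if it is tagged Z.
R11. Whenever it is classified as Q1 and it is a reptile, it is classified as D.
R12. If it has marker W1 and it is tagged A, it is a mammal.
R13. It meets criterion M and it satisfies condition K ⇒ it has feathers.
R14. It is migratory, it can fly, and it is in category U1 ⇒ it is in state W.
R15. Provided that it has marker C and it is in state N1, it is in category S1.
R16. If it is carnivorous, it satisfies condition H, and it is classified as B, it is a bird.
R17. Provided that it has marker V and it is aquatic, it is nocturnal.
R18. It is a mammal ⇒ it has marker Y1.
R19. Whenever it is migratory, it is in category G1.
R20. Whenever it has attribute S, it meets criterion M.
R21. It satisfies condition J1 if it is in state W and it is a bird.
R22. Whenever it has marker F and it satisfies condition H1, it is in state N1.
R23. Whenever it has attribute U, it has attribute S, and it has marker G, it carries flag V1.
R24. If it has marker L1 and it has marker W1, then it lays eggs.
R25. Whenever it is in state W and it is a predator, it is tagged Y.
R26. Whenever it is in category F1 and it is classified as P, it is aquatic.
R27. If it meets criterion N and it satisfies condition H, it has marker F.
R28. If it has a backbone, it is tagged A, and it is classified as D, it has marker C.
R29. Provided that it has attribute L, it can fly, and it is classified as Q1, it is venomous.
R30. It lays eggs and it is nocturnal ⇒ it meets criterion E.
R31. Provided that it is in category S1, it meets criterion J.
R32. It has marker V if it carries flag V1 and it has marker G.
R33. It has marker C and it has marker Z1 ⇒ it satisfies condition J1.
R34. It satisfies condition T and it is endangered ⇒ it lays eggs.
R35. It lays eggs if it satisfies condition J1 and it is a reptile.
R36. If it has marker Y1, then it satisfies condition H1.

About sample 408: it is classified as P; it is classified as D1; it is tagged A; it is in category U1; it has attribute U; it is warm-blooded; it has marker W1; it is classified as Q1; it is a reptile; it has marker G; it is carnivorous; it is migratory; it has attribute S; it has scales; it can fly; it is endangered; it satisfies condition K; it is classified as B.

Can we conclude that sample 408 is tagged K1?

Forward chaining from the given facts derives: is in state Q, is in category F1, is classified as X, is classified as D, is a mammal, is in state W, has marker Y1, is in category G1, meets criterion M, carries flag V1, is aquatic, has marker V, satisfies condition H1, meets criterion N, has feathers, is nocturnal, has a backbone, has marker C, has gills.
The only rule concluding "it is tagged K1" is R9, which needs "it is venomous"; that is never established.

No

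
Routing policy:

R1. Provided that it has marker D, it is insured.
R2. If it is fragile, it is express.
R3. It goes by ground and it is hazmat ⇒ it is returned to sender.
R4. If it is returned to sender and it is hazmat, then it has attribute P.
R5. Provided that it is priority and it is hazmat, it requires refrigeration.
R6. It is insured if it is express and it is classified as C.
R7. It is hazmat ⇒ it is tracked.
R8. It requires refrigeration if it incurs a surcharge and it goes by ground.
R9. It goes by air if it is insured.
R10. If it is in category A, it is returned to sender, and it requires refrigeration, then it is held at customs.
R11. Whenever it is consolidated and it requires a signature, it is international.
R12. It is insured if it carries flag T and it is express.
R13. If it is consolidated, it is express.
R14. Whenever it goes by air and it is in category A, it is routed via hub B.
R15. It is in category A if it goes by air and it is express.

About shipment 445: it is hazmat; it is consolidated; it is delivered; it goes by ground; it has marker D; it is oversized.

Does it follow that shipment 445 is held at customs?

Forward chaining from the given facts derives: is insured, is returned to sender, has attribute P, is tracked, goes by air, is express, is in category A, is routed via hub B.
The only rule concluding "it is held at customs" is R10, which needs "it requires refrigeration"; that is never established.

No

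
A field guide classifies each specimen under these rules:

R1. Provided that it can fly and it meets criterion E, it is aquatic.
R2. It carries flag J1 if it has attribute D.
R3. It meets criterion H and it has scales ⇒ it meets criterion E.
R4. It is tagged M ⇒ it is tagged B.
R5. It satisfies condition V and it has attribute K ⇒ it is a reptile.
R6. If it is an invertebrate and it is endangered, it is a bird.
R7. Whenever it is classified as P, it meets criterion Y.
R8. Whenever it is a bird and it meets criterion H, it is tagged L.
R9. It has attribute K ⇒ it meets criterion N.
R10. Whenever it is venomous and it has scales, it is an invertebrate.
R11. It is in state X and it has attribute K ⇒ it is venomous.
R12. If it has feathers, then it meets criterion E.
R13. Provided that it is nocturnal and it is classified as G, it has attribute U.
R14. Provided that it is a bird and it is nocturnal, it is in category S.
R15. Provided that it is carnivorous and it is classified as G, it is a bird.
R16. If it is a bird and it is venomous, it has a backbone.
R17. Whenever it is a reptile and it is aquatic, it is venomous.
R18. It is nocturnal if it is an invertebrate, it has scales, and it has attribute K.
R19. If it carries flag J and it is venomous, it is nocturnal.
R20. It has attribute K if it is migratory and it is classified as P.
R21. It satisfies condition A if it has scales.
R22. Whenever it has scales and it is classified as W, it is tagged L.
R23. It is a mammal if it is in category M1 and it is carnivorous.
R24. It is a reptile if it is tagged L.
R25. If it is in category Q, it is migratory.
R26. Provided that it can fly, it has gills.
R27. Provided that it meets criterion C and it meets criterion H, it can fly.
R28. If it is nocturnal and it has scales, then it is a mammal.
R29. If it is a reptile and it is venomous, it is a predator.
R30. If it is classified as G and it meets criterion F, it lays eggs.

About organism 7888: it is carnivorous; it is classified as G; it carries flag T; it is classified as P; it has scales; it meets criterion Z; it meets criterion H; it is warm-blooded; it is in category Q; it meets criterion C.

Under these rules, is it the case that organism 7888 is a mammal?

Yes

By R3 (it meets criterion H, it has scales): it meets criterion E.
By R15 (it is carnivorous, it is classified as G): it is a bird.
By R25 (it is in category Q): it is migratory.
By R27 (it meets criterion C, it meets criterion H): it can fly.
By R1 (it can fly, it meets criterion E): it is aquatic.
By R8 (it is a bird, it meets criterion H): it is tagged L.
By R20 (it is migratory, it is classified as P): it has attribute K.
By R24 (it is tagged L): it is a reptile.
By R17 (it is a reptile, it is aquatic): it is venomous.
By R10 (it is venomous, it has scales): it is an invertebrate.
By R18 (it is an invertebrate, it has scales, it has attribute K): it is nocturnal.
By R28 (it is nocturnal, it has scales): it is a mammal.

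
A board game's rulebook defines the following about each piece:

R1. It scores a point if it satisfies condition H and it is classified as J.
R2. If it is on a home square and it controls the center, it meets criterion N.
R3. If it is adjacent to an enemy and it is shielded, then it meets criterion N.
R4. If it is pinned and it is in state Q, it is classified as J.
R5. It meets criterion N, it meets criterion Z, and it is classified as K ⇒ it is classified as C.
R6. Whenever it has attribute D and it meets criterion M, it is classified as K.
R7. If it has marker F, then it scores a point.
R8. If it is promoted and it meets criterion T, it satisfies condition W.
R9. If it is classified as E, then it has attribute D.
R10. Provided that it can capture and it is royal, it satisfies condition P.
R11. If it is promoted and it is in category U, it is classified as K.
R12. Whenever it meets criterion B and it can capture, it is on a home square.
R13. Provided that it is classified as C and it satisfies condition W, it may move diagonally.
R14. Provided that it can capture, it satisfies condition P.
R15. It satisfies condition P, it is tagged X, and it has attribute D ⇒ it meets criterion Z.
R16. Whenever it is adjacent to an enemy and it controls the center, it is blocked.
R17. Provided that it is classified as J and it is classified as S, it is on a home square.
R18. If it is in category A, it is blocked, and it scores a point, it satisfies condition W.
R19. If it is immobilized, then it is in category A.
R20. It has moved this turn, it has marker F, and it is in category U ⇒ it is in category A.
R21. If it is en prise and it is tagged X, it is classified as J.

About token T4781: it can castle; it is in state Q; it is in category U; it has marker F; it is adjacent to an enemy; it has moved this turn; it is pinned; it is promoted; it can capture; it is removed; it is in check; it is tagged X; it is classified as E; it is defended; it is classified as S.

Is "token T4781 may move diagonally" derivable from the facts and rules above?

Forward chaining from the given facts derives: is classified as J, scores a point, has attribute D, is classified as K, satisfies condition P, meets criterion Z, is on a home square, is in category A.
The only rule concluding "it may move diagonally" is R13, which needs "it is classified as C"; that is never established.

No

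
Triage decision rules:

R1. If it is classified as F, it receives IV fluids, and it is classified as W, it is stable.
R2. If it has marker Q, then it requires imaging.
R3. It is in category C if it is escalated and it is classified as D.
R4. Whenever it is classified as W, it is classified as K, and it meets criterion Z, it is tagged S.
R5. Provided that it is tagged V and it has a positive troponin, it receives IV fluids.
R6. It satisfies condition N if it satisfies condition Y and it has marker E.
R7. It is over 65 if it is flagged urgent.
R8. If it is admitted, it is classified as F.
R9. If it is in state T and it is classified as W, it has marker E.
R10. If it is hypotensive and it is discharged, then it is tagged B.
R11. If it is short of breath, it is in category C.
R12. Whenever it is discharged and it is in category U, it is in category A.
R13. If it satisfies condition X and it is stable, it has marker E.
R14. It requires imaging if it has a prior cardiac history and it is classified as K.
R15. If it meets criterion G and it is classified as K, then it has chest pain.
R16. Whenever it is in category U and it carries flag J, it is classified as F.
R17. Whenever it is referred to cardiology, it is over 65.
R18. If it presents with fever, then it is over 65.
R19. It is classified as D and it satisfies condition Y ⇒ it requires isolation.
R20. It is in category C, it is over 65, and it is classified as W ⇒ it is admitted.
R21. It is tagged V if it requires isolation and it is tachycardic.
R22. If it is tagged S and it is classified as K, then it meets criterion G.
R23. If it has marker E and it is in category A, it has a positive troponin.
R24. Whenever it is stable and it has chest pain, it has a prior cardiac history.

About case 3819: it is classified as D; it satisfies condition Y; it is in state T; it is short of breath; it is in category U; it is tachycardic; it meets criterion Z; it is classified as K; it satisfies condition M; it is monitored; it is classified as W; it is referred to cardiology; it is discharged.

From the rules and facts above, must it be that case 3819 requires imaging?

Yes

By R4 (it is classified as W, it is classified as K, it meets criterion Z): it is tagged S.
By R9 (it is in state T, it is classified as W): it has marker E.
By R11 (it is short of breath): it is in category C.
By R12 (it is discharged, it is in category U): it is in category A.
By R17 (it is referred to cardiology): it is over 65.
By R19 (it is classified as D, it satisfies condition Y): it requires isolation.
By R20 (it is in category C, it is over 65, it is classified as W): it is admitted.
By R21 (it requires isolation, it is tachycardic): it is tagged V.
By R22 (it is tagged S, it is classified as K): it meets criterion G.
By R23 (it has marker E, it is in category A): it has a positive troponin.
By R5 (it is tagged V, it has a positive troponin): it receives IV fluids.
By R8 (it is admitted): it is classified as F.
By R15 (it meets criterion G, it is classified as K): it has chest pain.
By R1 (it is classified as F, it receives IV fluids, it is classified as W): it is stable.
By R24 (it is stable, it has chest pain): it has a prior cardiac history.
By R14 (it has a prior cardiac history, it is classified as K): it requires imaging.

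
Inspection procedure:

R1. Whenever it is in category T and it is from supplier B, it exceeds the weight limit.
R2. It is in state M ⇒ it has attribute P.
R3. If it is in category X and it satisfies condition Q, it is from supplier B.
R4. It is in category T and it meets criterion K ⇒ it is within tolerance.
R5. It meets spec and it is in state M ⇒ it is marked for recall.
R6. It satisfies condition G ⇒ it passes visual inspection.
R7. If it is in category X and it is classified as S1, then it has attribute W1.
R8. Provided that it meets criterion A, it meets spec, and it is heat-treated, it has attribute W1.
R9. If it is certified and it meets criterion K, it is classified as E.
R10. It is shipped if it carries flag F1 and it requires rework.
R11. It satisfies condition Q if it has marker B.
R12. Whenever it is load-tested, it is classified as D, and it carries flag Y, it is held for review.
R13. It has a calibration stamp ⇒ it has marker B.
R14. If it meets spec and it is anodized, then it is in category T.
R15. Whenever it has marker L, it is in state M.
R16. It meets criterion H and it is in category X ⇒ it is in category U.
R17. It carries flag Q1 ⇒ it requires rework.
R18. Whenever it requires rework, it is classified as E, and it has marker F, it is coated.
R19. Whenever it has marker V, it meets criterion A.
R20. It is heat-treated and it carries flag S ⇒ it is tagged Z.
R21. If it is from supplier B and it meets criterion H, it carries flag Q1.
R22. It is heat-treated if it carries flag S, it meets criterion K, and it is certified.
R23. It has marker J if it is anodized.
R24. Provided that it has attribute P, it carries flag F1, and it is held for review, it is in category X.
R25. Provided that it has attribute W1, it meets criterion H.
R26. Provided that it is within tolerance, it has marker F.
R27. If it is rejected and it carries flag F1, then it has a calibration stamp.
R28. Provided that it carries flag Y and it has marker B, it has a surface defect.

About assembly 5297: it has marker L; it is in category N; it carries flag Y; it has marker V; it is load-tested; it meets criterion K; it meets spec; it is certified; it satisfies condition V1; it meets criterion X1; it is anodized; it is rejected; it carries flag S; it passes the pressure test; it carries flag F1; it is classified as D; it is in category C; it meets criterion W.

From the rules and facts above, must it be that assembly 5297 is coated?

By R9 (it is certified, it meets criterion K): it is classified as E.
By R12 (it is load-tested, it is classified as D, it carries flag Y): it is held for review.
By R14 (it meets spec, it is anodized): it is in category T.
By R15 (it has marker L): it is in state M.
By R19 (it has marker V): it meets criterion A.
By R22 (it carries flag S, it meets criterion K, it is certified): it is heat-treated.
By R27 (it is rejected, it carries flag F1): it has a calibration stamp.
By R2 (it is in state M): it has attribute P.
By R4 (it is in category T, it meets criterion K): it is within tolerance.
By R8 (it meets criterion A, it meets spec, it is heat-treated): it has attribute W1.
By R13 (it has a calibration stamp): it has marker B.
By R24 (it has attribute P, it carries flag F1, it is held for review): it is in category X.
By R25 (it has attribute W1): it meets criterion H.
By R26 (it is within tolerance): it has marker F.
By R11 (it has marker B): it satisfies condition Q.
By R3 (it is in category X, it satisfies condition Q): it is from supplier B.
By R21 (it is from supplier B, it meets criterion H): it carries flag Q1.
By R17 (it carries flag Q1): it requires rework.
By R18 (it requires rework, it is classified as E, it has marker F): it is coated.

Yes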